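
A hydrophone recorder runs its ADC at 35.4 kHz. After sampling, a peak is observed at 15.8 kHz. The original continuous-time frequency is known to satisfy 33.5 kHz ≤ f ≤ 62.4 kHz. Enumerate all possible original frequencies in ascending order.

51.2 kHz, 55 kHz

Frequencies that alias to 15.8 kHz are k·fs ± 15.8 kHz for integer k ≥ 0.
k=0: 15.8 kHz.
k=1: 19.6 kHz, 51.2 kHz.
k=2: 55 kHz, 86.6 kHz.
k=3: 90.4 kHz, 122 kHz.
Within [33.5 kHz, 62.4 kHz]: 51.2 kHz, 55 kHz.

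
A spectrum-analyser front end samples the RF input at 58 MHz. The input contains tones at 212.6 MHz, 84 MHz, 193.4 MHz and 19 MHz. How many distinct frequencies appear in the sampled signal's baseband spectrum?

3

fs/2 = 29 MHz.
212.6 MHz mod fs = 38.6 MHz.
38.6 MHz > fs/2 = 29 MHz, folds to fs − 38.6 MHz = 19.4 MHz.
84 MHz mod fs = 26 MHz.
26 MHz ≤ fs/2 = 29 MHz, appears at 26 MHz.
193.4 MHz mod fs = 19.4 MHz.
19.4 MHz ≤ fs/2 = 29 MHz, appears at 19.4 MHz.
19 MHz ≤ fs/2 = 29 MHz, passes unchanged.
Distinct values: {19 MHz, 19.4 MHz, 26 MHz} → 3.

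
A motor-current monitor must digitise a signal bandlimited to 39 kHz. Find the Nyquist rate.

Nyquist rate = 2 × 39 kHz = 78 kHz.

78 kHz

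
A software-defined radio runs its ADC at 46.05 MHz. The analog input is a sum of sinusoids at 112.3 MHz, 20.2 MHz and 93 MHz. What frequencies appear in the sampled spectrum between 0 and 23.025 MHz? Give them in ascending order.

0.9 MHz, 20.2 MHz

fs/2 = 23.025 MHz.
112.3 MHz mod fs = 20.2 MHz.
20.2 MHz ≤ fs/2 = 23.025 MHz, appears at 20.2 MHz.
20.2 MHz ≤ fs/2 = 23.025 MHz, passes unchanged.
93 MHz mod fs = 0.9 MHz.
0.9 MHz ≤ fs/2 = 23.025 MHz, appears at 0.9 MHz.
Distinct values: {0.9 MHz, 20.2 MHz}.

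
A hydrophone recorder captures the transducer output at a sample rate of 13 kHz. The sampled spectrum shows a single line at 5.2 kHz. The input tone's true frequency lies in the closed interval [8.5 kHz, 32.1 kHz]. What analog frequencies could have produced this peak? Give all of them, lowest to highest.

Frequencies that alias to 5.2 kHz are k·fs ± 5.2 kHz for integer k ≥ 0.
k=0: 5.2 kHz.
k=1: 7.8 kHz, 18.2 kHz.
k=2: 20.8 kHz, 31.2 kHz.
k=3: 33.8 kHz, 44.2 kHz.
Within [8.5 kHz, 32.1 kHz]: 18.2 kHz, 20.8 kHz, 31.2 kHz.

18.2 kHz, 20.8 kHz, 31.2 kHz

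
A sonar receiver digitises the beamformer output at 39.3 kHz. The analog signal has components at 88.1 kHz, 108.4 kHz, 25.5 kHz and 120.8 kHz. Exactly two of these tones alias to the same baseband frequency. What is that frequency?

9.5 kHz

fs/2 = 19.65 kHz.
88.1 kHz mod fs = 9.5 kHz.
9.5 kHz ≤ fs/2 = 19.65 kHz, appears at 9.5 kHz.
108.4 kHz mod fs = 29.8 kHz.
29.8 kHz > fs/2 = 19.65 kHz, folds to fs − 29.8 kHz = 9.5 kHz.
25.5 kHz > fs/2 = 19.65 kHz, folds to fs − 25.5 kHz = 13.8 kHz.
120.8 kHz mod fs = 2.9 kHz.
2.9 kHz ≤ fs/2 = 19.65 kHz, appears at 2.9 kHz.
88.1 kHz and 108.4 kHz both map to 9.5 kHz.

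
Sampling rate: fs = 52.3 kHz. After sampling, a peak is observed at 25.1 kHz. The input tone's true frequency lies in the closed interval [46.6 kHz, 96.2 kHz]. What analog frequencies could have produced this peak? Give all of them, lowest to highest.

77.4 kHz, 79.5 kHz

Frequencies that alias to 25.1 kHz are k·fs ± 25.1 kHz for integer k ≥ 0.
k=0: 25.1 kHz.
k=1: 27.2 kHz, 77.4 kHz.
k=2: 79.5 kHz, 129.7 kHz.
k=3: 131.8 kHz, 182 kHz.
Within [46.6 kHz, 96.2 kHz]: 77.4 kHz, 79.5 kHz.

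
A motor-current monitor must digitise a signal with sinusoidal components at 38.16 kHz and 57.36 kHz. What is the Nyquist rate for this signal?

114.72 kHz

Highest-frequency component: 57.36 kHz.
Nyquist rate = 2 × 57.36 kHz = 114.72 kHz.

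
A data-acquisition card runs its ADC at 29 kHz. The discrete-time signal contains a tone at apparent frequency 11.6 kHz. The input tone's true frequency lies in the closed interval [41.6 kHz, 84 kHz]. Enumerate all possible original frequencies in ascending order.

46.4 kHz, 69.6 kHz, 75.4 kHz

Frequencies that alias to 11.6 kHz are k·fs ± 11.6 kHz for integer k ≥ 0.
k=0: 11.6 kHz.
k=1: 17.4 kHz, 40.6 kHz.
k=2: 46.4 kHz, 69.6 kHz.
k=3: 75.4 kHz, 98.6 kHz.
k=4: 104.4 kHz, 127.6 kHz.
Within [41.6 kHz, 84 kHz]: 46.4 kHz, 69.6 kHz, 75.4 kHz.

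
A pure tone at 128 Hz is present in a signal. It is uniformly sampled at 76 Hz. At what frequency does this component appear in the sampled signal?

128 Hz mod fs = 52 Hz.
52 Hz > fs/2 = 38 Hz, folds to fs − 52 Hz = 24 Hz.

24 Hz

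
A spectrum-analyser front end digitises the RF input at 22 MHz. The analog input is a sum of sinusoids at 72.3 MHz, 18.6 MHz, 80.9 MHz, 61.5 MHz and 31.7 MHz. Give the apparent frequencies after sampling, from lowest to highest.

fs/2 = 11 MHz.
72.3 MHz mod fs = 6.3 MHz.
6.3 MHz ≤ fs/2 = 11 MHz, appears at 6.3 MHz.
18.6 MHz > fs/2 = 11 MHz, folds to fs − 18.6 MHz = 3.4 MHz.
80.9 MHz mod fs = 14.9 MHz.
14.9 MHz > fs/2 = 11 MHz, folds to fs − 14.9 MHz = 7.1 MHz.
61.5 MHz mod fs = 17.5 MHz.
17.5 MHz > fs/2 = 11 MHz, folds to fs − 17.5 MHz = 4.5 MHz.
31.7 MHz mod fs = 9.7 MHz.
9.7 MHz ≤ fs/2 = 11 MHz, appears at 9.7 MHz.
Distinct values: {3.4 MHz, 4.5 MHz, 6.3 MHz, 7.1 MHz, 9.7 MHz}.

3.4 MHz, 4.5 MHz, 6.3 MHz, 7.1 MHz, 9.7 MHz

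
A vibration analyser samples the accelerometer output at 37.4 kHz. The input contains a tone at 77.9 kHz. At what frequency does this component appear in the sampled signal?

3.1 kHz

77.9 kHz mod fs = 3.1 kHz.
3.1 kHz ≤ fs/2 = 18.7 kHz, appears at 3.1 kHz.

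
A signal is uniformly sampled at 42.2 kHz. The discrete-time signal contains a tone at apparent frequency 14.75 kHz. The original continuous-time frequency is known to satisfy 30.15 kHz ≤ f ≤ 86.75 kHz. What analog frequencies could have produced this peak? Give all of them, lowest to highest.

Frequencies that alias to 14.75 kHz are k·fs ± 14.75 kHz for integer k ≥ 0.
k=0: 14.75 kHz.
k=1: 27.45 kHz, 56.95 kHz.
k=2: 69.65 kHz, 99.15 kHz.
k=3: 111.85 kHz, 141.35 kHz.
Within [30.15 kHz, 86.75 kHz]: 56.95 kHz, 69.65 kHz.

56.95 kHz, 69.65 kHz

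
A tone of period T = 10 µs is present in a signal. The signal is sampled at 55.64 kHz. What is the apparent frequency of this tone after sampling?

11.28 kHz

T = 10 µs → f = 1/T = 100 kHz.
100 kHz mod fs = 44.36 kHz.
44.36 kHz > fs/2 = 27.82 kHz, folds to fs − 44.36 kHz = 11.28 kHz.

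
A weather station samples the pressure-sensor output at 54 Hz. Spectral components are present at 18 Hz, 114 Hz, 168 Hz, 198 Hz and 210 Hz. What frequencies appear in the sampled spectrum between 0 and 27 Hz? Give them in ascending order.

6 Hz, 18 Hz

fs/2 = 27 Hz.
18 Hz ≤ fs/2 = 27 Hz, passes unchanged.
114 Hz mod fs = 6 Hz.
6 Hz ≤ fs/2 = 27 Hz, appears at 6 Hz.
168 Hz mod fs = 6 Hz.
6 Hz ≤ fs/2 = 27 Hz, appears at 6 Hz.
198 Hz mod fs = 36 Hz.
36 Hz > fs/2 = 27 Hz, folds to fs − 36 Hz = 18 Hz.
210 Hz mod fs = 48 Hz.
48 Hz > fs/2 = 27 Hz, folds to fs − 48 Hz = 6 Hz.
Distinct values: {6 Hz, 18 Hz}.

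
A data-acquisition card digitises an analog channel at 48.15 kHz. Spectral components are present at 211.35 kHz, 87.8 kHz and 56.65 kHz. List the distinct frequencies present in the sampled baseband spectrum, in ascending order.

8.5 kHz, 18.75 kHz

fs/2 = 24.075 kHz.
211.35 kHz mod fs = 18.75 kHz.
18.75 kHz ≤ fs/2 = 24.075 kHz, appears at 18.75 kHz.
87.8 kHz mod fs = 39.65 kHz.
39.65 kHz > fs/2 = 24.075 kHz, folds to fs − 39.65 kHz = 8.5 kHz.
56.65 kHz mod fs = 8.5 kHz.
8.5 kHz ≤ fs/2 = 24.075 kHz, appears at 8.5 kHz.
Distinct values: {8.5 kHz, 18.75 kHz}.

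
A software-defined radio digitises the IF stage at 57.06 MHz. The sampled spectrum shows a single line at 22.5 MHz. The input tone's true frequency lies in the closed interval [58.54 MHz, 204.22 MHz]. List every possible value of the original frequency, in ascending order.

79.56 MHz, 91.62 MHz, 136.62 MHz, 148.68 MHz, 193.68 MHz

Frequencies that alias to 22.5 MHz are k·fs ± 22.5 MHz for integer k ≥ 0.
k=0: 22.5 MHz.
k=1: 34.56 MHz, 79.56 MHz.
k=2: 91.62 MHz, 136.62 MHz.
k=3: 148.68 MHz, 193.68 MHz.
k=4: 205.74 MHz, 250.74 MHz.
Within [58.54 MHz, 204.22 MHz]: 79.56 MHz, 91.62 MHz, 136.62 MHz, 148.68 MHz, 193.68 MHz.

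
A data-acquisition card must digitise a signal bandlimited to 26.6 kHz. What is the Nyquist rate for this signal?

Nyquist rate = 2 × 26.6 kHz = 53.2 kHz.

53.2 kHz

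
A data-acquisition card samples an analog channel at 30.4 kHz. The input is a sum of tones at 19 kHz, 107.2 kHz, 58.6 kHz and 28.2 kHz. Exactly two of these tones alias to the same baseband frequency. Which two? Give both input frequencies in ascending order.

28.2 kHz, 58.6 kHz

fs/2 = 15.2 kHz.
19 kHz > fs/2 = 15.2 kHz, folds to fs − 19 kHz = 11.4 kHz.
107.2 kHz mod fs = 16 kHz.
16 kHz > fs/2 = 15.2 kHz, folds to fs − 16 kHz = 14.4 kHz.
58.6 kHz mod fs = 28.2 kHz.
28.2 kHz > fs/2 = 15.2 kHz, folds to fs − 28.2 kHz = 2.2 kHz.
28.2 kHz > fs/2 = 15.2 kHz, folds to fs − 28.2 kHz = 2.2 kHz.
28.2 kHz and 58.6 kHz both map to 2.2 kHz.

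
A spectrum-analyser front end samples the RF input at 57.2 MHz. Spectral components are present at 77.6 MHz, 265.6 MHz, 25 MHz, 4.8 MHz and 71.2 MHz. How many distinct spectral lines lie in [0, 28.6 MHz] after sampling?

4

fs/2 = 28.6 MHz.
77.6 MHz mod fs = 20.4 MHz.
20.4 MHz ≤ fs/2 = 28.6 MHz, appears at 20.4 MHz.
265.6 MHz mod fs = 36.8 MHz.
36.8 MHz > fs/2 = 28.6 MHz, folds to fs − 36.8 MHz = 20.4 MHz.
25 MHz ≤ fs/2 = 28.6 MHz, passes unchanged.
4.8 MHz ≤ fs/2 = 28.6 MHz, passes unchanged.
71.2 MHz mod fs = 14 MHz.
14 MHz ≤ fs/2 = 28.6 MHz, appears at 14 MHz.
Distinct values: {4.8 MHz, 14 MHz, 20.4 MHz, 25 MHz} → 4.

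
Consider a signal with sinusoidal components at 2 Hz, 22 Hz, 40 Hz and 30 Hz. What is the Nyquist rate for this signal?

80 Hz

Highest-frequency component: 40 Hz.
Nyquist rate = 2 × 40 Hz = 80 Hz.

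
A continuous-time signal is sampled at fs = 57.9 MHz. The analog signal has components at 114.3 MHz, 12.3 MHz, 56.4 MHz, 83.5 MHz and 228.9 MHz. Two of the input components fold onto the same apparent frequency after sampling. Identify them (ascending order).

fs/2 = 28.95 MHz.
114.3 MHz mod fs = 56.4 MHz.
56.4 MHz > fs/2 = 28.95 MHz, folds to fs − 56.4 MHz = 1.5 MHz.
12.3 MHz ≤ fs/2 = 28.95 MHz, passes unchanged.
56.4 MHz > fs/2 = 28.95 MHz, folds to fs − 56.4 MHz = 1.5 MHz.
83.5 MHz mod fs = 25.6 MHz.
25.6 MHz ≤ fs/2 = 28.95 MHz, appears at 25.6 MHz.
228.9 MHz mod fs = 55.2 MHz.
55.2 MHz > fs/2 = 28.95 MHz, folds to fs − 55.2 MHz = 2.7 MHz.
56.4 MHz and 114.3 MHz both map to 1.5 MHz.

56.4 MHz, 114.3 MHz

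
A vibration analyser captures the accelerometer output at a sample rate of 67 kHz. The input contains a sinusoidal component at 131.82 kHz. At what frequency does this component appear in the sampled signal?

131.82 kHz mod fs = 64.82 kHz.
64.82 kHz > fs/2 = 33.5 kHz, folds to fs − 64.82 kHz = 2.18 kHz.

2.18 kHz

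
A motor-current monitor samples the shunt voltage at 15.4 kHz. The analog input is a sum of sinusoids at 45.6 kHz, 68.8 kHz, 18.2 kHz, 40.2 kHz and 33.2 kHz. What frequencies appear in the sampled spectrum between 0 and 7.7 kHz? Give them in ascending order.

fs/2 = 7.7 kHz.
45.6 kHz mod fs = 14.8 kHz.
14.8 kHz > fs/2 = 7.7 kHz, folds to fs − 14.8 kHz = 0.6 kHz.
68.8 kHz mod fs = 7.2 kHz.
7.2 kHz ≤ fs/2 = 7.7 kHz, appears at 7.2 kHz.
18.2 kHz mod fs = 2.8 kHz.
2.8 kHz ≤ fs/2 = 7.7 kHz, appears at 2.8 kHz.
40.2 kHz mod fs = 9.4 kHz.
9.4 kHz > fs/2 = 7.7 kHz, folds to fs − 9.4 kHz = 6 kHz.
33.2 kHz mod fs = 2.4 kHz.
2.4 kHz ≤ fs/2 = 7.7 kHz, appears at 2.4 kHz.
Distinct values: {0.6 kHz, 2.4 kHz, 2.8 kHz, 6 kHz, 7.2 kHz}.

0.6 kHz, 2.4 kHz, 2.8 kHz, 6 kHz, 7.2 kHz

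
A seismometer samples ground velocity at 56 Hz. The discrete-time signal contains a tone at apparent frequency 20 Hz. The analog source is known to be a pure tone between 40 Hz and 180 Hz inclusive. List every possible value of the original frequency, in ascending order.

Frequencies that alias to 20 Hz are k·fs ± 20 Hz for integer k ≥ 0.
k=0: 20 Hz.
k=1: 36 Hz, 76 Hz.
k=2: 92 Hz, 132 Hz.
k=3: 148 Hz, 188 Hz.
k=4: 204 Hz, 244 Hz.
Within [40 Hz, 180 Hz]: 76 Hz, 92 Hz, 132 Hz, 148 Hz.

76 Hz, 92 Hz, 132 Hz, 148 Hz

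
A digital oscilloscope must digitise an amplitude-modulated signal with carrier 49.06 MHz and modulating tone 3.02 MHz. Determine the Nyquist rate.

104.16 MHz

AM sidebands sit at fc ± fm = 46.04 MHz and 52.08 MHz.
Highest-frequency component: 52.08 MHz.
Nyquist rate = 2 × 52.08 MHz = 104.16 MHz.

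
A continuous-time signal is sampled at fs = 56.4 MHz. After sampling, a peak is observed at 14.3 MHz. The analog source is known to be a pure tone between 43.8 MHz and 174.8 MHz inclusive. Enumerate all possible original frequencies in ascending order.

Frequencies that alias to 14.3 MHz are k·fs ± 14.3 MHz for integer k ≥ 0.
k=0: 14.3 MHz.
k=1: 42.1 MHz, 70.7 MHz.
k=2: 98.5 MHz, 127.1 MHz.
k=3: 154.9 MHz, 183.5 MHz.
k=4: 211.3 MHz, 239.9 MHz.
Within [43.8 MHz, 174.8 MHz]: 70.7 MHz, 98.5 MHz, 127.1 MHz, 154.9 MHz.

70.7 MHz, 98.5 MHz, 127.1 MHz, 154.9 MHz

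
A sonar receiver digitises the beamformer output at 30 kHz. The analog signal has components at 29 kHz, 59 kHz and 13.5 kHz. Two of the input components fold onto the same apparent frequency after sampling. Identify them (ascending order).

fs/2 = 15 kHz.
29 kHz > fs/2 = 15 kHz, folds to fs − 29 kHz = 1 kHz.
59 kHz mod fs = 29 kHz.
29 kHz > fs/2 = 15 kHz, folds to fs − 29 kHz = 1 kHz.
13.5 kHz ≤ fs/2 = 15 kHz, passes unchanged.
29 kHz and 59 kHz both map to 1 kHz.

29 kHz, 59 kHz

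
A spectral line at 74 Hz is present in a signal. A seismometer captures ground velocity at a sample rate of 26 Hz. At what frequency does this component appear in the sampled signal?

74 Hz mod fs = 22 Hz.
22 Hz > fs/2 = 13 Hz, folds to fs − 22 Hz = 4 Hz.

4 Hz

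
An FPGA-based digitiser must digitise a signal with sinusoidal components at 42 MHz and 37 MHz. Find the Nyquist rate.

Highest-frequency component: 42 MHz.
Nyquist rate = 2 × 42 MHz = 84 MHz.

84 MHz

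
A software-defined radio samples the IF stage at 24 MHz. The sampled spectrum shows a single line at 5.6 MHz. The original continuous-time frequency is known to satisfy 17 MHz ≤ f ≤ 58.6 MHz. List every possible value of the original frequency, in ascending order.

Frequencies that alias to 5.6 MHz are k·fs ± 5.6 MHz for integer k ≥ 0.
k=0: 5.6 MHz.
k=1: 18.4 MHz, 29.6 MHz.
k=2: 42.4 MHz, 53.6 MHz.
k=3: 66.4 MHz, 77.6 MHz.
Within [17 MHz, 58.6 MHz]: 18.4 MHz, 29.6 MHz, 42.4 MHz, 53.6 MHz.

18.4 MHz, 29.6 MHz, 42.4 MHz, 53.6 MHz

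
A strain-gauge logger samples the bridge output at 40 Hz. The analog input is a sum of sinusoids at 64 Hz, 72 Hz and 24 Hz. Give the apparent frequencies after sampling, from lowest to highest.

8 Hz, 16 Hz

fs/2 = 20 Hz.
64 Hz mod fs = 24 Hz.
24 Hz > fs/2 = 20 Hz, folds to fs − 24 Hz = 16 Hz.
72 Hz mod fs = 32 Hz.
32 Hz > fs/2 = 20 Hz, folds to fs − 32 Hz = 8 Hz.
24 Hz > fs/2 = 20 Hz, folds to fs − 24 Hz = 16 Hz.
Distinct values: {8 Hz, 16 Hz}.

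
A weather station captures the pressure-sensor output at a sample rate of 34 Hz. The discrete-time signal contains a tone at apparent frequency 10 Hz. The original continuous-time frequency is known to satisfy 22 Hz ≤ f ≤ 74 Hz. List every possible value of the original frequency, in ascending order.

24 Hz, 44 Hz, 58 Hz

Frequencies that alias to 10 Hz are k·fs ± 10 Hz for integer k ≥ 0.
k=0: 10 Hz.
k=1: 24 Hz, 44 Hz.
k=2: 58 Hz, 78 Hz.
k=3: 92 Hz, 112 Hz.
Within [22 Hz, 74 Hz]: 24 Hz, 44 Hz, 58 Hz.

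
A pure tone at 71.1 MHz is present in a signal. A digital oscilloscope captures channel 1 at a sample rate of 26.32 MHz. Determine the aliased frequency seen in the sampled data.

7.86 MHz

71.1 MHz mod fs = 18.46 MHz.
18.46 MHz > fs/2 = 13.16 MHz, folds to fs − 18.46 MHz = 7.86 MHz.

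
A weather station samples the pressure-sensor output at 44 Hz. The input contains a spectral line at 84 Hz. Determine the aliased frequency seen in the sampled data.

84 Hz mod fs = 40 Hz.
40 Hz > fs/2 = 22 Hz, folds to fs − 40 Hz = 4 Hz.

4 Hz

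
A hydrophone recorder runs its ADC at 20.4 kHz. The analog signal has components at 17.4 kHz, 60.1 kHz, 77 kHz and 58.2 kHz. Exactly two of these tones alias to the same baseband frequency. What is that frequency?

fs/2 = 10.2 kHz.
17.4 kHz > fs/2 = 10.2 kHz, folds to fs − 17.4 kHz = 3 kHz.
60.1 kHz mod fs = 19.3 kHz.
19.3 kHz > fs/2 = 10.2 kHz, folds to fs − 19.3 kHz = 1.1 kHz.
77 kHz mod fs = 15.8 kHz.
15.8 kHz > fs/2 = 10.2 kHz, folds to fs − 15.8 kHz = 4.6 kHz.
58.2 kHz mod fs = 17.4 kHz.
17.4 kHz > fs/2 = 10.2 kHz, folds to fs − 17.4 kHz = 3 kHz.
17.4 kHz and 58.2 kHz both map to 3 kHz.

3 kHz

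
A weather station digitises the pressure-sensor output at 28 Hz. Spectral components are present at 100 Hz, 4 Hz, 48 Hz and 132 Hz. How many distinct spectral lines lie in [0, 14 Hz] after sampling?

3

fs/2 = 14 Hz.
100 Hz mod fs = 16 Hz.
16 Hz > fs/2 = 14 Hz, folds to fs − 16 Hz = 12 Hz.
4 Hz ≤ fs/2 = 14 Hz, passes unchanged.
48 Hz mod fs = 20 Hz.
20 Hz > fs/2 = 14 Hz, folds to fs − 20 Hz = 8 Hz.
132 Hz mod fs = 20 Hz.
20 Hz > fs/2 = 14 Hz, folds to fs − 20 Hz = 8 Hz.
Distinct values: {4 Hz, 8 Hz, 12 Hz} → 3.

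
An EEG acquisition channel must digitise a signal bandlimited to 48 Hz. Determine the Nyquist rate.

Nyquist rate = 2 × 48 Hz = 96 Hz.

96 Hz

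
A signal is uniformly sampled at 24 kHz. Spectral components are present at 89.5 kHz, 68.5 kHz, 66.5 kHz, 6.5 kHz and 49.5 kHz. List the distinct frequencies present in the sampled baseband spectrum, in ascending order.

1.5 kHz, 3.5 kHz, 5.5 kHz, 6.5 kHz

fs/2 = 12 kHz.
89.5 kHz mod fs = 17.5 kHz.
17.5 kHz > fs/2 = 12 kHz, folds to fs − 17.5 kHz = 6.5 kHz.
68.5 kHz mod fs = 20.5 kHz.
20.5 kHz > fs/2 = 12 kHz, folds to fs − 20.5 kHz = 3.5 kHz.
66.5 kHz mod fs = 18.5 kHz.
18.5 kHz > fs/2 = 12 kHz, folds to fs − 18.5 kHz = 5.5 kHz.
6.5 kHz ≤ fs/2 = 12 kHz, passes unchanged.
49.5 kHz mod fs = 1.5 kHz.
1.5 kHz ≤ fs/2 = 12 kHz, appears at 1.5 kHz.
Distinct values: {1.5 kHz, 3.5 kHz, 5.5 kHz, 6.5 kHz}.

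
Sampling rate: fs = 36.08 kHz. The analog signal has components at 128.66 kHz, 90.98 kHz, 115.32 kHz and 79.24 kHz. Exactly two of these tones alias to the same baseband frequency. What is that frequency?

7.08 kHz

fs/2 = 18.04 kHz.
128.66 kHz mod fs = 20.42 kHz.
20.42 kHz > fs/2 = 18.04 kHz, folds to fs − 20.42 kHz = 15.66 kHz.
90.98 kHz mod fs = 18.82 kHz.
18.82 kHz > fs/2 = 18.04 kHz, folds to fs − 18.82 kHz = 17.26 kHz.
115.32 kHz mod fs = 7.08 kHz.
7.08 kHz ≤ fs/2 = 18.04 kHz, appears at 7.08 kHz.
79.24 kHz mod fs = 7.08 kHz.
7.08 kHz ≤ fs/2 = 18.04 kHz, appears at 7.08 kHz.
79.24 kHz and 115.32 kHz both map to 7.08 kHz.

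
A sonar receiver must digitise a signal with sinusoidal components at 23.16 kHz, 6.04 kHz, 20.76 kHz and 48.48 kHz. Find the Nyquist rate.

Highest-frequency component: 48.48 kHz.
Nyquist rate = 2 × 48.48 kHz = 96.96 kHz.

96.96 kHz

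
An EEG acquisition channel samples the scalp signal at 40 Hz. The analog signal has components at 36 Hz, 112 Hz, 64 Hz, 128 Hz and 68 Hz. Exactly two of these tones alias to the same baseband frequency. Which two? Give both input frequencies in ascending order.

112 Hz, 128 Hz

fs/2 = 20 Hz.
36 Hz > fs/2 = 20 Hz, folds to fs − 36 Hz = 4 Hz.
112 Hz mod fs = 32 Hz.
32 Hz > fs/2 = 20 Hz, folds to fs − 32 Hz = 8 Hz.
64 Hz mod fs = 24 Hz.
24 Hz > fs/2 = 20 Hz, folds to fs − 24 Hz = 16 Hz.
128 Hz mod fs = 8 Hz.
8 Hz ≤ fs/2 = 20 Hz, appears at 8 Hz.
68 Hz mod fs = 28 Hz.
28 Hz > fs/2 = 20 Hz, folds to fs − 28 Hz = 12 Hz.
112 Hz and 128 Hz both map to 8 Hz.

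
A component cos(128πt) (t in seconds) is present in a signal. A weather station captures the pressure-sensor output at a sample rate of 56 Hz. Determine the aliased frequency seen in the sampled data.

ω = 128π rad/s → f = ω/(2π) = 64 Hz.
64 Hz mod fs = 8 Hz.
8 Hz ≤ fs/2 = 28 Hz, appears at 8 Hz.

8 Hz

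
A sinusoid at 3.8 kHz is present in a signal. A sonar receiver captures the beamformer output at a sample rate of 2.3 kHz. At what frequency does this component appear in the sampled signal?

3.8 kHz mod fs = 1.5 kHz.
1.5 kHz > fs/2 = 1.15 kHz, folds to fs − 1.5 kHz = 0.8 kHz.

0.8 kHz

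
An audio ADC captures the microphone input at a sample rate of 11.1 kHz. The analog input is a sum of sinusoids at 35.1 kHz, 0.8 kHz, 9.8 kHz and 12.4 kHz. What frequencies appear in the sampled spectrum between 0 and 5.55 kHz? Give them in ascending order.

0.8 kHz, 1.3 kHz, 1.8 kHz

fs/2 = 5.55 kHz.
35.1 kHz mod fs = 1.8 kHz.
1.8 kHz ≤ fs/2 = 5.55 kHz, appears at 1.8 kHz.
0.8 kHz ≤ fs/2 = 5.55 kHz, passes unchanged.
9.8 kHz > fs/2 = 5.55 kHz, folds to fs − 9.8 kHz = 1.3 kHz.
12.4 kHz mod fs = 1.3 kHz.
1.3 kHz ≤ fs/2 = 5.55 kHz, appears at 1.3 kHz.
Distinct values: {0.8 kHz, 1.3 kHz, 1.8 kHz}.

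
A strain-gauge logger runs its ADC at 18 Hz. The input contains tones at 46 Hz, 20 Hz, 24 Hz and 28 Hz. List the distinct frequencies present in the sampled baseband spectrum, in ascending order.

fs/2 = 9 Hz.
46 Hz mod fs = 10 Hz.
10 Hz > fs/2 = 9 Hz, folds to fs − 10 Hz = 8 Hz.
20 Hz mod fs = 2 Hz.
2 Hz ≤ fs/2 = 9 Hz, appears at 2 Hz.
24 Hz mod fs = 6 Hz.
6 Hz ≤ fs/2 = 9 Hz, appears at 6 Hz.
28 Hz mod fs = 10 Hz.
10 Hz > fs/2 = 9 Hz, folds to fs − 10 Hz = 8 Hz.
Distinct values: {2 Hz, 6 Hz, 8 Hz}.

2 Hz, 6 Hz, 8 Hz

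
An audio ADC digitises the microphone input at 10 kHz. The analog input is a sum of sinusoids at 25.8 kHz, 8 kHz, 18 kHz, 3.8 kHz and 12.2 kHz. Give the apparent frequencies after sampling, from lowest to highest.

2 kHz, 2.2 kHz, 3.8 kHz, 4.2 kHz

fs/2 = 5 kHz.
25.8 kHz mod fs = 5.8 kHz.
5.8 kHz > fs/2 = 5 kHz, folds to fs − 5.8 kHz = 4.2 kHz.
8 kHz > fs/2 = 5 kHz, folds to fs − 8 kHz = 2 kHz.
18 kHz mod fs = 8 kHz.
8 kHz > fs/2 = 5 kHz, folds to fs − 8 kHz = 2 kHz.
3.8 kHz ≤ fs/2 = 5 kHz, passes unchanged.
12.2 kHz mod fs = 2.2 kHz.
2.2 kHz ≤ fs/2 = 5 kHz, appears at 2.2 kHz.
Distinct values: {2 kHz, 2.2 kHz, 3.8 kHz, 4.2 kHz}.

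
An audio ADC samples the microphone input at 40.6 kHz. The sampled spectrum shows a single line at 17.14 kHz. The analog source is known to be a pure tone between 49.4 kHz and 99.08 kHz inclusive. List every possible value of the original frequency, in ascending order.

Frequencies that alias to 17.14 kHz are k·fs ± 17.14 kHz for integer k ≥ 0.
k=0: 17.14 kHz.
k=1: 23.46 kHz, 57.74 kHz.
k=2: 64.06 kHz, 98.34 kHz.
k=3: 104.66 kHz, 138.94 kHz.
Within [49.4 kHz, 99.08 kHz]: 57.74 kHz, 64.06 kHz, 98.34 kHz.

57.74 kHz, 64.06 kHz, 98.34 kHz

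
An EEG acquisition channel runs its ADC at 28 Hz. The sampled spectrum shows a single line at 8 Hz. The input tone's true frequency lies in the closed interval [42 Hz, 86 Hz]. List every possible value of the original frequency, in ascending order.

Frequencies that alias to 8 Hz are k·fs ± 8 Hz for integer k ≥ 0.
k=0: 8 Hz.
k=1: 20 Hz, 36 Hz.
k=2: 48 Hz, 64 Hz.
k=3: 76 Hz, 92 Hz.
k=4: 104 Hz, 120 Hz.
Within [42 Hz, 86 Hz]: 48 Hz, 64 Hz, 76 Hz.

48 Hz, 64 Hz, 76 Hz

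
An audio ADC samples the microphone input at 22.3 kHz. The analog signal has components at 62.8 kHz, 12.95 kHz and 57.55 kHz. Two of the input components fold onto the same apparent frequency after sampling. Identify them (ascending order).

fs/2 = 11.15 kHz.
62.8 kHz mod fs = 18.2 kHz.
18.2 kHz > fs/2 = 11.15 kHz, folds to fs − 18.2 kHz = 4.1 kHz.
12.95 kHz > fs/2 = 11.15 kHz, folds to fs − 12.95 kHz = 9.35 kHz.
57.55 kHz mod fs = 12.95 kHz.
12.95 kHz > fs/2 = 11.15 kHz, folds to fs − 12.95 kHz = 9.35 kHz.
12.95 kHz and 57.55 kHz both map to 9.35 kHz.

12.95 kHz, 57.55 kHz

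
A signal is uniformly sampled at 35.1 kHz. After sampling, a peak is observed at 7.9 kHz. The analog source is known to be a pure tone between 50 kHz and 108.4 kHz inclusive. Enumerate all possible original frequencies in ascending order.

Frequencies that alias to 7.9 kHz are k·fs ± 7.9 kHz for integer k ≥ 0.
k=0: 7.9 kHz.
k=1: 27.2 kHz, 43 kHz.
k=2: 62.3 kHz, 78.1 kHz.
k=3: 97.4 kHz, 113.2 kHz.
k=4: 132.5 kHz, 148.3 kHz.
Within [50 kHz, 108.4 kHz]: 62.3 kHz, 78.1 kHz, 97.4 kHz.

62.3 kHz, 78.1 kHz, 97.4 kHz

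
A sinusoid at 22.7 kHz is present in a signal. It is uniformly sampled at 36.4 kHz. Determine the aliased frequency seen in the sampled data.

13.7 kHz

22.7 kHz > fs/2 = 18.2 kHz, folds to fs − 22.7 kHz = 13.7 kHz.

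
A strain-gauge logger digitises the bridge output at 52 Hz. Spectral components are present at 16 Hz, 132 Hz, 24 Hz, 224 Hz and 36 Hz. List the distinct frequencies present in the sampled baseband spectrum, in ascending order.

16 Hz, 24 Hz

fs/2 = 26 Hz.
16 Hz ≤ fs/2 = 26 Hz, passes unchanged.
132 Hz mod fs = 28 Hz.
28 Hz > fs/2 = 26 Hz, folds to fs − 28 Hz = 24 Hz.
24 Hz ≤ fs/2 = 26 Hz, passes unchanged.
224 Hz mod fs = 16 Hz.
16 Hz ≤ fs/2 = 26 Hz, appears at 16 Hz.
36 Hz > fs/2 = 26 Hz, folds to fs − 36 Hz = 16 Hz.
Distinct values: {16 Hz, 24 Hz}.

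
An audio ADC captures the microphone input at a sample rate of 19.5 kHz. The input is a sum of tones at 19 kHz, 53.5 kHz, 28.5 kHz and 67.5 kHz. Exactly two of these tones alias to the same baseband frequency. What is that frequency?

fs/2 = 9.75 kHz.
19 kHz > fs/2 = 9.75 kHz, folds to fs − 19 kHz = 0.5 kHz.
53.5 kHz mod fs = 14.5 kHz.
14.5 kHz > fs/2 = 9.75 kHz, folds to fs − 14.5 kHz = 5 kHz.
28.5 kHz mod fs = 9 kHz.
9 kHz ≤ fs/2 = 9.75 kHz, appears at 9 kHz.
67.5 kHz mod fs = 9 kHz.
9 kHz ≤ fs/2 = 9.75 kHz, appears at 9 kHz.
28.5 kHz and 67.5 kHz both map to 9 kHz.

9 kHz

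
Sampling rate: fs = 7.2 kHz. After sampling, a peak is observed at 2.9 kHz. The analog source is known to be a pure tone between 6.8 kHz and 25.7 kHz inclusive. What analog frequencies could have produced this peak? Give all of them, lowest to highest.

Frequencies that alias to 2.9 kHz are k·fs ± 2.9 kHz for integer k ≥ 0.
k=0: 2.9 kHz.
k=1: 4.3 kHz, 10.1 kHz.
k=2: 11.5 kHz, 17.3 kHz.
k=3: 18.7 kHz, 24.5 kHz.
k=4: 25.9 kHz, 31.7 kHz.
Within [6.8 kHz, 25.7 kHz]: 10.1 kHz, 11.5 kHz, 17.3 kHz, 18.7 kHz, 24.5 kHz.

10.1 kHz, 11.5 kHz, 17.3 kHz, 18.7 kHz, 24.5 kHz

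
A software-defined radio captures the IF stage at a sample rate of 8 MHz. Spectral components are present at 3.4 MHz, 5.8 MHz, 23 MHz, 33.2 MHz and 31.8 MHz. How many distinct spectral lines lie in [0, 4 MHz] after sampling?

fs/2 = 4 MHz.
3.4 MHz ≤ fs/2 = 4 MHz, passes unchanged.
5.8 MHz > fs/2 = 4 MHz, folds to fs − 5.8 MHz = 2.2 MHz.
23 MHz mod fs = 7 MHz.
7 MHz > fs/2 = 4 MHz, folds to fs − 7 MHz = 1 MHz.
33.2 MHz mod fs = 1.2 MHz.
1.2 MHz ≤ fs/2 = 4 MHz, appears at 1.2 MHz.
31.8 MHz mod fs = 7.8 MHz.
7.8 MHz > fs/2 = 4 MHz, folds to fs − 7.8 MHz = 0.2 MHz.
Distinct values: {0.2 MHz, 1 MHz, 1.2 MHz, 2.2 MHz, 3.4 MHz} → 5.

5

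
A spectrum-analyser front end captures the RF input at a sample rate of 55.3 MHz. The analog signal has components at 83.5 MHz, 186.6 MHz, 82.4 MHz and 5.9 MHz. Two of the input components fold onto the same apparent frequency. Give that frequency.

fs/2 = 27.65 MHz.
83.5 MHz mod fs = 28.2 MHz.
28.2 MHz > fs/2 = 27.65 MHz, folds to fs − 28.2 MHz = 27.1 MHz.
186.6 MHz mod fs = 20.7 MHz.
20.7 MHz ≤ fs/2 = 27.65 MHz, appears at 20.7 MHz.
82.4 MHz mod fs = 27.1 MHz.
27.1 MHz ≤ fs/2 = 27.65 MHz, appears at 27.1 MHz.
5.9 MHz ≤ fs/2 = 27.65 MHz, passes unchanged.
82.4 MHz and 83.5 MHz both map to 27.1 MHz.

27.1 MHz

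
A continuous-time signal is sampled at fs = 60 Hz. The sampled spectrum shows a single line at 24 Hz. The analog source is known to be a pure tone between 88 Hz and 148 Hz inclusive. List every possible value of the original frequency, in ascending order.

96 Hz, 144 Hz

Frequencies that alias to 24 Hz are k·fs ± 24 Hz for integer k ≥ 0.
k=0: 24 Hz.
k=1: 36 Hz, 84 Hz.
k=2: 96 Hz, 144 Hz.
k=3: 156 Hz, 204 Hz.
Within [88 Hz, 148 Hz]: 96 Hz, 144 Hz.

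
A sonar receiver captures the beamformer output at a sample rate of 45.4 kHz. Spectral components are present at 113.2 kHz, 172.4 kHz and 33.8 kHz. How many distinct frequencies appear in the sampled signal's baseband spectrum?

fs/2 = 22.7 kHz.
113.2 kHz mod fs = 22.4 kHz.
22.4 kHz ≤ fs/2 = 22.7 kHz, appears at 22.4 kHz.
172.4 kHz mod fs = 36.2 kHz.
36.2 kHz > fs/2 = 22.7 kHz, folds to fs − 36.2 kHz = 9.2 kHz.
33.8 kHz > fs/2 = 22.7 kHz, folds to fs − 33.8 kHz = 11.6 kHz.
Distinct values: {9.2 kHz, 11.6 kHz, 22.4 kHz} → 3.

3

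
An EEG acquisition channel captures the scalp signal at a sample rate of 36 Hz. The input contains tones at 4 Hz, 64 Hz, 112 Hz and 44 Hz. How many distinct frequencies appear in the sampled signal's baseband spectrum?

2

fs/2 = 18 Hz.
4 Hz ≤ fs/2 = 18 Hz, passes unchanged.
64 Hz mod fs = 28 Hz.
28 Hz > fs/2 = 18 Hz, folds to fs − 28 Hz = 8 Hz.
112 Hz mod fs = 4 Hz.
4 Hz ≤ fs/2 = 18 Hz, appears at 4 Hz.
44 Hz mod fs = 8 Hz.
8 Hz ≤ fs/2 = 18 Hz, appears at 8 Hz.
Distinct values: {4 Hz, 8 Hz} → 2.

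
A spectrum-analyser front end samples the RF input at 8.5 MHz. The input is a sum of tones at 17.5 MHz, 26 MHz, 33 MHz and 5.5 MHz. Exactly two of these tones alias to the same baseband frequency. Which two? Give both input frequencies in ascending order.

fs/2 = 4.25 MHz.
17.5 MHz mod fs = 0.5 MHz.
0.5 MHz ≤ fs/2 = 4.25 MHz, appears at 0.5 MHz.
26 MHz mod fs = 0.5 MHz.
0.5 MHz ≤ fs/2 = 4.25 MHz, appears at 0.5 MHz.
33 MHz mod fs = 7.5 MHz.
7.5 MHz > fs/2 = 4.25 MHz, folds to fs − 7.5 MHz = 1 MHz.
5.5 MHz > fs/2 = 4.25 MHz, folds to fs − 5.5 MHz = 3 MHz.
17.5 MHz and 26 MHz both map to 0.5 MHz.

17.5 MHz, 26 MHz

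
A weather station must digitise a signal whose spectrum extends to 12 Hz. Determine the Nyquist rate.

Nyquist rate = 2 × 12 Hz = 24 Hz.

24 Hz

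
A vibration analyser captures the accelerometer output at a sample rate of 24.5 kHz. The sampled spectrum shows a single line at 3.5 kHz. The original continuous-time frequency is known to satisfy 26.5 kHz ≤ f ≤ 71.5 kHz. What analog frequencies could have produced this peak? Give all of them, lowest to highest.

Frequencies that alias to 3.5 kHz are k·fs ± 3.5 kHz for integer k ≥ 0.
k=0: 3.5 kHz.
k=1: 21 kHz, 28 kHz.
k=2: 45.5 kHz, 52.5 kHz.
k=3: 70 kHz, 77 kHz.
k=4: 94.5 kHz, 101.5 kHz.
Within [26.5 kHz, 71.5 kHz]: 28 kHz, 45.5 kHz, 52.5 kHz, 70 kHz.

28 kHz, 45.5 kHz, 52.5 kHz, 70 kHz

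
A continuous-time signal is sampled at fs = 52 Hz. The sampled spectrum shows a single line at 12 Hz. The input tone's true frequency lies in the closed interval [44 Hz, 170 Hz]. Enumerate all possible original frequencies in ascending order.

64 Hz, 92 Hz, 116 Hz, 144 Hz, 168 Hz

Frequencies that alias to 12 Hz are k·fs ± 12 Hz for integer k ≥ 0.
k=0: 12 Hz.
k=1: 40 Hz, 64 Hz.
k=2: 92 Hz, 116 Hz.
k=3: 144 Hz, 168 Hz.
k=4: 196 Hz, 220 Hz.
Within [44 Hz, 170 Hz]: 64 Hz, 92 Hz, 116 Hz, 144 Hz, 168 Hz.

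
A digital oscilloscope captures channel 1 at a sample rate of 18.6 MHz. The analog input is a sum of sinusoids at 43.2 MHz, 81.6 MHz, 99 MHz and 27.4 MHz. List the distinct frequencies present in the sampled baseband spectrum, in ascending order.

fs/2 = 9.3 MHz.
43.2 MHz mod fs = 6 MHz.
6 MHz ≤ fs/2 = 9.3 MHz, appears at 6 MHz.
81.6 MHz mod fs = 7.2 MHz.
7.2 MHz ≤ fs/2 = 9.3 MHz, appears at 7.2 MHz.
99 MHz mod fs = 6 MHz.
6 MHz ≤ fs/2 = 9.3 MHz, appears at 6 MHz.
27.4 MHz mod fs = 8.8 MHz.
8.8 MHz ≤ fs/2 = 9.3 MHz, appears at 8.8 MHz.
Distinct values: {6 MHz, 7.2 MHz, 8.8 MHz}.

6 MHz, 7.2 MHz, 8.8 MHz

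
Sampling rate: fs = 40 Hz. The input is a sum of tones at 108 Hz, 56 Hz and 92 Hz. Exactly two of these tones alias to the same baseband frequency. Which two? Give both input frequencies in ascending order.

fs/2 = 20 Hz.
108 Hz mod fs = 28 Hz.
28 Hz > fs/2 = 20 Hz, folds to fs − 28 Hz = 12 Hz.
56 Hz mod fs = 16 Hz.
16 Hz ≤ fs/2 = 20 Hz, appears at 16 Hz.
92 Hz mod fs = 12 Hz.
12 Hz ≤ fs/2 = 20 Hz, appears at 12 Hz.
92 Hz and 108 Hz both map to 12 Hz.

92 Hz, 108 Hz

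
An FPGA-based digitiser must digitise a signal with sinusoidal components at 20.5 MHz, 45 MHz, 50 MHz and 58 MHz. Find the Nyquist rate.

116 MHz

Highest-frequency component: 58 MHz.
Nyquist rate = 2 × 58 MHz = 116 MHz.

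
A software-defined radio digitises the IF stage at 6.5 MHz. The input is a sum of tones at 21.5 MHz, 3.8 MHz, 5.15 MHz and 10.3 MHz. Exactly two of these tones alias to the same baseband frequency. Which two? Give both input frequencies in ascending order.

fs/2 = 3.25 MHz.
21.5 MHz mod fs = 2 MHz.
2 MHz ≤ fs/2 = 3.25 MHz, appears at 2 MHz.
3.8 MHz > fs/2 = 3.25 MHz, folds to fs − 3.8 MHz = 2.7 MHz.
5.15 MHz > fs/2 = 3.25 MHz, folds to fs − 5.15 MHz = 1.35 MHz.
10.3 MHz mod fs = 3.8 MHz.
3.8 MHz > fs/2 = 3.25 MHz, folds to fs − 3.8 MHz = 2.7 MHz.
3.8 MHz and 10.3 MHz both map to 2.7 MHz.

3.8 MHz, 10.3 MHz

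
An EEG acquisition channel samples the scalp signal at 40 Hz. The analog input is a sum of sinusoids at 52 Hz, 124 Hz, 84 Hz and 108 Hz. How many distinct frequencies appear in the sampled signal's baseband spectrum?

2

fs/2 = 20 Hz.
52 Hz mod fs = 12 Hz.
12 Hz ≤ fs/2 = 20 Hz, appears at 12 Hz.
124 Hz mod fs = 4 Hz.
4 Hz ≤ fs/2 = 20 Hz, appears at 4 Hz.
84 Hz mod fs = 4 Hz.
4 Hz ≤ fs/2 = 20 Hz, appears at 4 Hz.
108 Hz mod fs = 28 Hz.
28 Hz > fs/2 = 20 Hz, folds to fs − 28 Hz = 12 Hz.
Distinct values: {4 Hz, 12 Hz} → 2.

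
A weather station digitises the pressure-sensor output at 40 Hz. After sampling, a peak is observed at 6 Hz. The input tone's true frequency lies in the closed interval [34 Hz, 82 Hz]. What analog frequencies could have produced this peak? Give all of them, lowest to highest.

Frequencies that alias to 6 Hz are k·fs ± 6 Hz for integer k ≥ 0.
k=0: 6 Hz.
k=1: 34 Hz, 46 Hz.
k=2: 74 Hz, 86 Hz.
k=3: 114 Hz, 126 Hz.
Within [34 Hz, 82 Hz]: 34 Hz, 46 Hz, 74 Hz.

34 Hz, 46 Hz, 74 Hz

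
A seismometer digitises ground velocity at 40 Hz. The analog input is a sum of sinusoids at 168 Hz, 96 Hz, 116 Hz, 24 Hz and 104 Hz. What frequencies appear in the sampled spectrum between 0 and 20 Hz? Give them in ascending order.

4 Hz, 8 Hz, 16 Hz

fs/2 = 20 Hz.
168 Hz mod fs = 8 Hz.
8 Hz ≤ fs/2 = 20 Hz, appears at 8 Hz.
96 Hz mod fs = 16 Hz.
16 Hz ≤ fs/2 = 20 Hz, appears at 16 Hz.
116 Hz mod fs = 36 Hz.
36 Hz > fs/2 = 20 Hz, folds to fs − 36 Hz = 4 Hz.
24 Hz > fs/2 = 20 Hz, folds to fs − 24 Hz = 16 Hz.
104 Hz mod fs = 24 Hz.
24 Hz > fs/2 = 20 Hz, folds to fs − 24 Hz = 16 Hz.
Distinct values: {4 Hz, 8 Hz, 16 Hz}.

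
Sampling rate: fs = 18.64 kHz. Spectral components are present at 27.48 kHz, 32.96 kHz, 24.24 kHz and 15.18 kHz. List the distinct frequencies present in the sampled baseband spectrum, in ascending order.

3.46 kHz, 4.32 kHz, 5.6 kHz, 8.84 kHz

fs/2 = 9.32 kHz.
27.48 kHz mod fs = 8.84 kHz.
8.84 kHz ≤ fs/2 = 9.32 kHz, appears at 8.84 kHz.
32.96 kHz mod fs = 14.32 kHz.
14.32 kHz > fs/2 = 9.32 kHz, folds to fs − 14.32 kHz = 4.32 kHz.
24.24 kHz mod fs = 5.6 kHz.
5.6 kHz ≤ fs/2 = 9.32 kHz, appears at 5.6 kHz.
15.18 kHz > fs/2 = 9.32 kHz, folds to fs − 15.18 kHz = 3.46 kHz.
Distinct values: {3.46 kHz, 4.32 kHz, 5.6 kHz, 8.84 kHz}.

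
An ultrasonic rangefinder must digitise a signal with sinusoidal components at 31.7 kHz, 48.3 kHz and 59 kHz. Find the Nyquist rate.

Highest-frequency component: 59 kHz.
Nyquist rate = 2 × 59 kHz = 118 kHz.

118 kHz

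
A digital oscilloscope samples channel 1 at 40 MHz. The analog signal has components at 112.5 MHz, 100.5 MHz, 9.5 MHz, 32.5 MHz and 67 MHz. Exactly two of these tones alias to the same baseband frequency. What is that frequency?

7.5 MHz

fs/2 = 20 MHz.
112.5 MHz mod fs = 32.5 MHz.
32.5 MHz > fs/2 = 20 MHz, folds to fs − 32.5 MHz = 7.5 MHz.
100.5 MHz mod fs = 20.5 MHz.
20.5 MHz > fs/2 = 20 MHz, folds to fs − 20.5 MHz = 19.5 MHz.
9.5 MHz ≤ fs/2 = 20 MHz, passes unchanged.
32.5 MHz > fs/2 = 20 MHz, folds to fs − 32.5 MHz = 7.5 MHz.
67 MHz mod fs = 27 MHz.
27 MHz > fs/2 = 20 MHz, folds to fs − 27 MHz = 13 MHz.
32.5 MHz and 112.5 MHz both map to 7.5 MHz.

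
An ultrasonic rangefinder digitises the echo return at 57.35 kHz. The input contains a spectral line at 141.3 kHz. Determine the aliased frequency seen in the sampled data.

141.3 kHz mod fs = 26.6 kHz.
26.6 kHz ≤ fs/2 = 28.675 kHz, appears at 26.6 kHz.

26.6 kHz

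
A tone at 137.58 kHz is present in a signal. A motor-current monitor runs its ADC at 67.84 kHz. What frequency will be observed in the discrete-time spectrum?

137.58 kHz mod fs = 1.9 kHz.
1.9 kHz ≤ fs/2 = 33.92 kHz, appears at 1.9 kHz.

1.9 kHz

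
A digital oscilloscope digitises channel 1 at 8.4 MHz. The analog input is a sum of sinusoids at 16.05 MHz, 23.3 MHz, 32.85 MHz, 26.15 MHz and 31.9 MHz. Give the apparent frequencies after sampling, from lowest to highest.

0.75 MHz, 0.95 MHz, 1.7 MHz, 1.9 MHz

fs/2 = 4.2 MHz.
16.05 MHz mod fs = 7.65 MHz.
7.65 MHz > fs/2 = 4.2 MHz, folds to fs − 7.65 MHz = 0.75 MHz.
23.3 MHz mod fs = 6.5 MHz.
6.5 MHz > fs/2 = 4.2 MHz, folds to fs − 6.5 MHz = 1.9 MHz.
32.85 MHz mod fs = 7.65 MHz.
7.65 MHz > fs/2 = 4.2 MHz, folds to fs − 7.65 MHz = 0.75 MHz.
26.15 MHz mod fs = 0.95 MHz.
0.95 MHz ≤ fs/2 = 4.2 MHz, appears at 0.95 MHz.
31.9 MHz mod fs = 6.7 MHz.
6.7 MHz > fs/2 = 4.2 MHz, folds to fs − 6.7 MHz = 1.7 MHz.
Distinct values: {0.75 MHz, 0.95 MHz, 1.7 MHz, 1.9 MHz}.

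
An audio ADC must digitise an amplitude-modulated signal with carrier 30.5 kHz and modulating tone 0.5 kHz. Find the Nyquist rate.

AM sidebands sit at fc ± fm = 30 kHz and 31 kHz.
Highest-frequency component: 31 kHz.
Nyquist rate = 2 × 31 kHz = 62 kHz.

62 kHz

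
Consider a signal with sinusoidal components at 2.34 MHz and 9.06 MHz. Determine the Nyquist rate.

Highest-frequency component: 9.06 MHz.
Nyquist rate = 2 × 9.06 MHz = 18.12 MHz.

18.12 MHz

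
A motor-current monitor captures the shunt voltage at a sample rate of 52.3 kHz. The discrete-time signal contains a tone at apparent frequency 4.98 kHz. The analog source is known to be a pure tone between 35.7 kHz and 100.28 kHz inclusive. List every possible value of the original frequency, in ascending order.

Frequencies that alias to 4.98 kHz are k·fs ± 4.98 kHz for integer k ≥ 0.
k=0: 4.98 kHz.
k=1: 47.32 kHz, 57.28 kHz.
k=2: 99.62 kHz, 109.58 kHz.
k=3: 151.92 kHz, 161.88 kHz.
Within [35.7 kHz, 100.28 kHz]: 47.32 kHz, 57.28 kHz, 99.62 kHz.

47.32 kHz, 57.28 kHz, 99.62 kHz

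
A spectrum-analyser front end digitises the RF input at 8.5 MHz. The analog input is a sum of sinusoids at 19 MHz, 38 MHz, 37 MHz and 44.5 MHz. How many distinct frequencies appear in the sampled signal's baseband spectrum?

3

fs/2 = 4.25 MHz.
19 MHz mod fs = 2 MHz.
2 MHz ≤ fs/2 = 4.25 MHz, appears at 2 MHz.
38 MHz mod fs = 4 MHz.
4 MHz ≤ fs/2 = 4.25 MHz, appears at 4 MHz.
37 MHz mod fs = 3 MHz.
3 MHz ≤ fs/2 = 4.25 MHz, appears at 3 MHz.
44.5 MHz mod fs = 2 MHz.
2 MHz ≤ fs/2 = 4.25 MHz, appears at 2 MHz.
Distinct values: {2 MHz, 3 MHz, 4 MHz} → 3.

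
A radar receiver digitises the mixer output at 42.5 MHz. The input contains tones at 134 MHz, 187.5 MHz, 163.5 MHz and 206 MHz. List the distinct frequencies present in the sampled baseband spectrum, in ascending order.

fs/2 = 21.25 MHz.
134 MHz mod fs = 6.5 MHz.
6.5 MHz ≤ fs/2 = 21.25 MHz, appears at 6.5 MHz.
187.5 MHz mod fs = 17.5 MHz.
17.5 MHz ≤ fs/2 = 21.25 MHz, appears at 17.5 MHz.
163.5 MHz mod fs = 36 MHz.
36 MHz > fs/2 = 21.25 MHz, folds to fs − 36 MHz = 6.5 MHz.
206 MHz mod fs = 36 MHz.
36 MHz > fs/2 = 21.25 MHz, folds to fs − 36 MHz = 6.5 MHz.
Distinct values: {6.5 MHz, 17.5 MHz}.

6.5 MHz, 17.5 MHz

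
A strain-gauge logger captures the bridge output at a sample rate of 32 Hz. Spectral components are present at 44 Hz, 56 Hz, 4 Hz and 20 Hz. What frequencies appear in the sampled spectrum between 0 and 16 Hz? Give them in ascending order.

fs/2 = 16 Hz.
44 Hz mod fs = 12 Hz.
12 Hz ≤ fs/2 = 16 Hz, appears at 12 Hz.
56 Hz mod fs = 24 Hz.
24 Hz > fs/2 = 16 Hz, folds to fs − 24 Hz = 8 Hz.
4 Hz ≤ fs/2 = 16 Hz, passes unchanged.
20 Hz > fs/2 = 16 Hz, folds to fs − 20 Hz = 12 Hz.
Distinct values: {4 Hz, 8 Hz, 12 Hz}.

4 Hz, 8 Hz, 12 Hz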